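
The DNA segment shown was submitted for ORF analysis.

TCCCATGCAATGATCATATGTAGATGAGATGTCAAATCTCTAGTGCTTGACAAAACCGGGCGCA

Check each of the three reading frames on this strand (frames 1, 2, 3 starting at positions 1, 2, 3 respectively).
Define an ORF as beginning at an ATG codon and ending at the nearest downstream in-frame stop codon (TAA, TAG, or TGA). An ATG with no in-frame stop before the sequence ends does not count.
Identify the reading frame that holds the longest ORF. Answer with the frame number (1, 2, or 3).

Frame 1: TCC CAT GCA ATG ATC ATA TGT AGA TGA GAT GTC AAA TCT CTA GTG CTT GAC AAA ACC GGG CGC — ATG at 10, stop TGA at 25 → 18 nt.
Frame 2: CCC ATG CAA TGA TCA TAT GTA GAT GAG ATG TCA AAT CTC TAG TGC TTG ACA AAA CCG GGC GCA — ATG at 5, stop TGA at 11 → 9 nt; ATG at 29, stop TAG at 41 → 15 nt.
Frame 3: CCA TGC AAT GAT CAT ATG TAG ATG AGA TGT CAA ATC TCT AGT GCT TGA CAA AAC CGG GCG — ATG at 18, stop TAG at 21 → 6 nt; ATG at 24, stop TGA at 48 → 27 nt.
Longest ORF is 27 nt in frame 3 (positions 24–50).

3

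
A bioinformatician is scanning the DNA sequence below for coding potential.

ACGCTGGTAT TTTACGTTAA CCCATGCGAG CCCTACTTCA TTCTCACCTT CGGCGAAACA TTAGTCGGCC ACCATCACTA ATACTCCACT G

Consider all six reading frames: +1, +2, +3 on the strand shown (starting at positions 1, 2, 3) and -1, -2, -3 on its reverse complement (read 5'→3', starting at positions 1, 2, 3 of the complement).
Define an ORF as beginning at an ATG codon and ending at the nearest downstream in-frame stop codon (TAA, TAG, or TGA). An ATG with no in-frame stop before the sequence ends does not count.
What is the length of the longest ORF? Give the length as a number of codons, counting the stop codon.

Reverse complement (5'→3'): CAGTGGAGTATTAGTGATGGTGGCCGACTAATGTTTCGCCGAAGGTGAGAATGAAGTAGGGCTCGCATGGGTTAACGTAAAATACCAGCGT
Frame +1: ACG CTG GTA TTT TAC GTT AAC CCA TGC GAG CCC TAC TTC ATT CTC ACC TTC GGC GAA ACA TTA GTC GGC CAC CAT CAC TAA TAC TCC ACT — no ATG→stop ORF.
Frame +2: CGC TGG TAT TTT ACG TTA ACC CAT GCG AGC CCT ACT TCA TTC TCA CCT TCG GCG AAA CAT TAG TCG GCC ACC ATC ACT AAT ACT CCA CTG — no ATG→stop ORF.
Frame +3: GCT GGT ATT TTA CGT TAA CCC ATG CGA GCC CTA CTT CAT TCT CAC CTT CGG CGA AAC ATT AGT CGG CCA CCA TCA CTA ATA CTC CAC — no ATG→stop ORF.
Frame -1: CAG TGG AGT ATT AGT GAT GGT GGC CGA CTA ATG TTT CGC CGA AGG TGA GAA TGA AGT AGG GCT CGC ATG GGT TAA CGT AAA ATA CCA GCG — ATG at 31, stop TGA at 46 → 18 nt; ATG at 67, stop TAA at 73 → 9 nt.
Frame -2: AGT GGA GTA TTA GTG ATG GTG GCC GAC TAA TGT TTC GCC GAA GGT GAG AAT GAA GTA GGG CTC GCA TGG GTT AAC GTA AAA TAC CAG CGT — ATG at 17, stop TAA at 29 → 15 nt.
Frame -3: GTG GAG TAT TAG TGA TGG TGG CCG ACT AAT GTT TCG CCG AAG GTG AGA ATG AAG TAG GGC TCG CAT GGG TTA ACG TAA AAT ACC AGC — ATG at 51, stop TAG at 57 → 9 nt.
Longest: frame -1, positions 31–48, 18 nt = 6 codons = 5 aa. → 6 codons.

6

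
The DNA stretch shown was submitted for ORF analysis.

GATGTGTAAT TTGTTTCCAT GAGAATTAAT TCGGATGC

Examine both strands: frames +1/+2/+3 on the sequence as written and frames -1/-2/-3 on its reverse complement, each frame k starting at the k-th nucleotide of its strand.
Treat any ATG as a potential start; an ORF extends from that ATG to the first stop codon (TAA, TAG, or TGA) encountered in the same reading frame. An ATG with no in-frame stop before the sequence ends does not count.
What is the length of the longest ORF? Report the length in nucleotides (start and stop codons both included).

Reverse complement (5'→3'): GCATCCGAATTAATTCTCATGGAAACAAATTACACATC
Frame +1: GAT GTG TAA TTT GTT TCC ATG AGA ATT AAT TCG GAT — no ATG→stop ORF.
Frame +2: ATG TGT AAT TTG TTT CCA TGA GAA TTA ATT CGG ATG — ATG at 2, stop TGA at 20 → 21 nt.
Frame +3: TGT GTA ATT TGT TTC CAT GAG AAT TAA TTC GGA TGC — no ATG→stop ORF.
Frame -1: GCA TCC GAA TTA ATT CTC ATG GAA ACA AAT TAC ACA — no ATG→stop ORF.
Frame -2: CAT CCG AAT TAA TTC TCA TGG AAA CAA ATT ACA CAT — no ATG→stop ORF.
Frame -3: ATC CGA ATT AAT TCT CAT GGA AAC AAA TTA CAC ATC — no ATG→stop ORF.
Longest: frame +2, positions 2–22, 21 nt = 7 codons = 6 aa. → 21 nucleotides.

21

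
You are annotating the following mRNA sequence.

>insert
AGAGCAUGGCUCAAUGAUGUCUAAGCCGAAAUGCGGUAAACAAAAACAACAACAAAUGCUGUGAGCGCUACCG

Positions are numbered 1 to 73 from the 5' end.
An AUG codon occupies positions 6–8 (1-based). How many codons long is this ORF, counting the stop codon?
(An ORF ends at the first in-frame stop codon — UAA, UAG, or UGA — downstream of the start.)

Codons from position 6: AUG (6–8), GCU (9–11), CAA (12–14), UGA (15–17).
UGA is the first in-frame stop; that's 4 codons including the stop.

4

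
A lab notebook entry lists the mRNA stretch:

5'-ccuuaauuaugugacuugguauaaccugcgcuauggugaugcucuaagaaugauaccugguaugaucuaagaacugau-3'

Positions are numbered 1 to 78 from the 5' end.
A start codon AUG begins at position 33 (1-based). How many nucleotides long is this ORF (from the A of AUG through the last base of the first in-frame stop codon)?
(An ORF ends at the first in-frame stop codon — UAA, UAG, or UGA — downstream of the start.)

Codons from position 33: AUG (33–35), GUG (36–38), AUG (39–41), CUC (42–44), UAA (45–47).
UAA is the first in-frame stop; ORF spans 33–47, 15 nucleotides.

15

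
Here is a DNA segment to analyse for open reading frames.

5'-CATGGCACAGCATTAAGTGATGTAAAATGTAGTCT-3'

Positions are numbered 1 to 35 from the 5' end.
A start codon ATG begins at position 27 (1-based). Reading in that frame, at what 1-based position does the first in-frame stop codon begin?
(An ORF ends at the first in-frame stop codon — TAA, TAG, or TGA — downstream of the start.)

30

Codons from position 27: ATG (27–29), TAG (30–32).
TAG is a stop codon; it begins at position 30.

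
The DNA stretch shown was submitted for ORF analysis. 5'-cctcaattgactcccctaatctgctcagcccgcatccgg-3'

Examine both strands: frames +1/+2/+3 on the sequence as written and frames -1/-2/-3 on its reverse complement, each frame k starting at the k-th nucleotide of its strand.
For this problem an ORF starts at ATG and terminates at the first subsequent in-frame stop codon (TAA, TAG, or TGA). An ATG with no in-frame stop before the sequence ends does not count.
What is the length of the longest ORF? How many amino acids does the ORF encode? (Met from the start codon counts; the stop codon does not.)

10

Reverse complement (5'→3'): CCGGATGCGGGCTGAGCAGATTAGGGGAGTCAATTGAGG
Frame +1: CCT CAA TTG ACT CCC CTA ATC TGC TCA GCC CGC ATC CGG — no ATG→stop ORF.
Frame +2: CTC AAT TGA CTC CCC TAA TCT GCT CAG CCC GCA TCC — no ATG→stop ORF.
Frame +3: TCA ATT GAC TCC CCT AAT CTG CTC AGC CCG CAT CCG — no ATG→stop ORF.
Frame -1: CCG GAT GCG GGC TGA GCA GAT TAG GGG AGT CAA TTG AGG — no ATG→stop ORF.
Frame -2: CGG ATG CGG GCT GAG CAG ATT AGG GGA GTC AAT TGA — ATG at 5, stop TGA at 35 → 33 nt.
Frame -3: GGA TGC GGG CTG AGC AGA TTA GGG GAG TCA ATT GAG — no ATG→stop ORF.
Longest: frame -2, positions 5–37, 33 nt = 11 codons = 10 aa. → 10 amino acids.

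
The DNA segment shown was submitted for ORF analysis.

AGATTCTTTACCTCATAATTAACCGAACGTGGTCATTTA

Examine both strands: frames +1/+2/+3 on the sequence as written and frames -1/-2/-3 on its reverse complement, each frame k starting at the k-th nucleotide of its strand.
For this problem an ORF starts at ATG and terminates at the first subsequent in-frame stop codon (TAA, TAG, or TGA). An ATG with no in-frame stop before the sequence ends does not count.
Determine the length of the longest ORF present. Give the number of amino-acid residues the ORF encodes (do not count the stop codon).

5

Reverse complement (5'→3'): TAAATGACCACGTTCGGTTAATTATGAGGTAAAGAATCT
Frame +1: AGA TTC TTT ACC TCA TAA TTA ACC GAA CGT GGT CAT TTA — no ATG→stop ORF.
Frame +2: GAT TCT TTA CCT CAT AAT TAA CCG AAC GTG GTC ATT — no ATG→stop ORF.
Frame +3: ATT CTT TAC CTC ATA ATT AAC CGA ACG TGG TCA TTT — no ATG→stop ORF.
Frame -1: TAA ATG ACC ACG TTC GGT TAA TTA TGA GGT AAA GAA TCT — ATG at 4, stop TAA at 19 → 18 nt.
Frame -2: AAA TGA CCA CGT TCG GTT AAT TAT GAG GTA AAG AAT — no ATG→stop ORF.
Frame -3: AAT GAC CAC GTT CGG TTA ATT ATG AGG TAA AGA ATC — ATG at 24, stop TAA at 30 → 9 nt.
Longest: frame -1, positions 4–21, 18 nt = 6 codons = 5 aa. → 5 amino acids.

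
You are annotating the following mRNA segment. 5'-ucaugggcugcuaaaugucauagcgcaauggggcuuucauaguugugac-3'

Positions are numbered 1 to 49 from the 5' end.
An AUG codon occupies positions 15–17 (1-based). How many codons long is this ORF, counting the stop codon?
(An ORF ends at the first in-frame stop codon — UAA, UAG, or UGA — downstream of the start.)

Codons from position 15: AUG (15–17), UCA (18–20), UAG (21–23).
UAG is the first in-frame stop; that's 3 codons including the stop.

3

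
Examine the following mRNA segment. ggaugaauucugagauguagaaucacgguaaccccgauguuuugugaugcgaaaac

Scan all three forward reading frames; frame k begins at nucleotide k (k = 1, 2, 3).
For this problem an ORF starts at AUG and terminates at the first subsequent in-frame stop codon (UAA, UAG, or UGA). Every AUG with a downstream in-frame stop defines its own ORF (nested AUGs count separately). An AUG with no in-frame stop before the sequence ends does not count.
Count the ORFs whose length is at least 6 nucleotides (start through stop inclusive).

2

Frame 1: GGA UGA AUU CUG AGA UGU AGA AUC ACG GUA ACC CCG AUG UUU UGU GAU GCG AAA — no AUG→stop ORF.
Frame 2: GAU GAA UUC UGA GAU GUA GAA UCA CGG UAA CCC CGA UGU UUU GUG AUG CGA AAA — no AUG→stop ORF.
Frame 3: AUG AAU UCU GAG AUG UAG AAU CAC GGU AAC CCC GAU GUU UUG UGA UGC GAA AAC — AUG at 3, stop UAG at 18 → 18 nt; AUG at 15, stop UAG at 18 → 6 nt.
ORFs ≥ 6 nucleotides: frame 3 3–20 (18 nucleotides), frame 3 15–20 (6 nucleotides). Count = 2.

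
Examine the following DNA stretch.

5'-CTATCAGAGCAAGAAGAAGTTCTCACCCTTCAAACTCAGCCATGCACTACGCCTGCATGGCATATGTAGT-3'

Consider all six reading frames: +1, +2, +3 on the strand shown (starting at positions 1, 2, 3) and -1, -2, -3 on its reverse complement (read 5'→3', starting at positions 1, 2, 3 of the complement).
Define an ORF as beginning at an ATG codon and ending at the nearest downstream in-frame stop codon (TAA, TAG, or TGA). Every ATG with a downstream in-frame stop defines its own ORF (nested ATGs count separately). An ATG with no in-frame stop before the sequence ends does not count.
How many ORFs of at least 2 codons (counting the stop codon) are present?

Reverse complement (5'→3'): ACTACATATGCCATGCAGGCGTAGTGCATGGCTGAGTTTGAAGGGTGAGAACTTCTTCTTGCTCTGATAG
Frame +1: CTA TCA GAG CAA GAA GAA GTT CTC ACC CTT CAA ACT CAG CCA TGC ACT ACG CCT GCA TGG CAT ATG TAG — ATG at 64, stop TAG at 67 → 6 nt.
Frame +2: TAT CAG AGC AAG AAG AAG TTC TCA CCC TTC AAA CTC AGC CAT GCA CTA CGC CTG CAT GGC ATA TGT AGT — no ATG→stop ORF.
Frame +3: ATC AGA GCA AGA AGA AGT TCT CAC CCT TCA AAC TCA GCC ATG CAC TAC GCC TGC ATG GCA TAT GTA — no ATG→stop ORF.
Frame -1: ACT ACA TAT GCC ATG CAG GCG TAG TGC ATG GCT GAG TTT GAA GGG TGA GAA CTT CTT CTT GCT CTG ATA — ATG at 13, stop TAG at 22 → 12 nt; ATG at 28, stop TGA at 46 → 21 nt.
Frame -2: CTA CAT ATG CCA TGC AGG CGT AGT GCA TGG CTG AGT TTG AAG GGT GAG AAC TTC TTC TTG CTC TGA TAG — ATG at 8, stop TGA at 65 → 60 nt.
Frame -3: TAC ATA TGC CAT GCA GGC GTA GTG CAT GGC TGA GTT TGA AGG GTG AGA ACT TCT TCT TGC TCT GAT — no ATG→stop ORF.
ORFs ≥ 2 codons: frame +1 64–69 (2 codons), frame -1 13–24 (4 codons), frame -1 28–48 (7 codons), frame -2 8–67 (20 codons). Count = 4.

4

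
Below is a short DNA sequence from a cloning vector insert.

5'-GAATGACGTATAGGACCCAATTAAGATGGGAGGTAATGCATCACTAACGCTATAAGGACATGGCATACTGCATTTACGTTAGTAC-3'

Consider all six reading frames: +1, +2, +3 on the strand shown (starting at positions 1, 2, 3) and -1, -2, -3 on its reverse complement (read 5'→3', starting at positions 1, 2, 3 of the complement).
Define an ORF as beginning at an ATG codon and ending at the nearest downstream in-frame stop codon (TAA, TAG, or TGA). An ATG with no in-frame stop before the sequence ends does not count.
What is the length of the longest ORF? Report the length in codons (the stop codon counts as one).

15

Reverse complement (5'→3'): GTACTAACGTAAATGCAGTATGCCATGTCCTTATAGCGTTAGTGATGCATTACCTCCCATCTTAATTGGGTCCTATACGTCATTC
Frame +1: GAA TGA CGT ATA GGA CCC AAT TAA GAT GGG AGG TAA TGC ATC ACT AAC GCT ATA AGG ACA TGG CAT ACT GCA TTT ACG TTA GTA — no ATG→stop ORF.
Frame +2: AAT GAC GTA TAG GAC CCA ATT AAG ATG GGA GGT AAT GCA TCA CTA ACG CTA TAA GGA CAT GGC ATA CTG CAT TTA CGT TAG TAC — ATG at 26, stop TAA at 53 → 30 nt.
Frame +3: ATG ACG TAT AGG ACC CAA TTA AGA TGG GAG GTA ATG CAT CAC TAA CGC TAT AAG GAC ATG GCA TAC TGC ATT TAC GTT AGT — ATG at 3, stop TAA at 45 → 45 nt; ATG at 36, stop TAA at 45 → 12 nt.
Frame -1: GTA CTA ACG TAA ATG CAG TAT GCC ATG TCC TTA TAG CGT TAG TGA TGC ATT ACC TCC CAT CTT AAT TGG GTC CTA TAC GTC ATT — ATG at 13, stop TAG at 34 → 24 nt; ATG at 25, stop TAG at 34 → 12 nt.
Frame -2: TAC TAA CGT AAA TGC AGT ATG CCA TGT CCT TAT AGC GTT AGT GAT GCA TTA CCT CCC ATC TTA ATT GGG TCC TAT ACG TCA TTC — no ATG→stop ORF.
Frame -3: ACT AAC GTA AAT GCA GTA TGC CAT GTC CTT ATA GCG TTA GTG ATG CAT TAC CTC CCA TCT TAA TTG GGT CCT ATA CGT CAT — ATG at 45, stop TAA at 63 → 21 nt.
Longest: frame +3, positions 3–47, 45 nt = 15 codons = 14 aa. → 15 codons.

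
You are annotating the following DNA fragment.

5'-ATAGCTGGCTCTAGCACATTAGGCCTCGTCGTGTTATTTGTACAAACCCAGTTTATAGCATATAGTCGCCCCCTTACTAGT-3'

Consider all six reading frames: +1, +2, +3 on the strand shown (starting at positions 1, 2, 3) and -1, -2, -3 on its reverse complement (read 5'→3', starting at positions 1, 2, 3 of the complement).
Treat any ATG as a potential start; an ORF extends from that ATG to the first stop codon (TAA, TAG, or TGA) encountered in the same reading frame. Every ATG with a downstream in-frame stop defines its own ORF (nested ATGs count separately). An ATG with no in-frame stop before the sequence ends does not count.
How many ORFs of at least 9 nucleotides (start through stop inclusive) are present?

2

Reverse complement (5'→3'): ACTAGTAAGGGGGCGACTATATGCTATAAACTGGGTTTGTACAAATAACACGACGAGGCCTAATGTGCTAGAGCCAGCTAT
Frame +1: ATA GCT GGC TCT AGC ACA TTA GGC CTC GTC GTG TTA TTT GTA CAA ACC CAG TTT ATA GCA TAT AGT CGC CCC CTT ACT AGT — no ATG→stop ORF.
Frame +2: TAG CTG GCT CTA GCA CAT TAG GCC TCG TCG TGT TAT TTG TAC AAA CCC AGT TTA TAG CAT ATA GTC GCC CCC TTA CTA — no ATG→stop ORF.
Frame +3: AGC TGG CTC TAG CAC ATT AGG CCT CGT CGT GTT ATT TGT ACA AAC CCA GTT TAT AGC ATA TAG TCG CCC CCT TAC TAG — no ATG→stop ORF.
Frame -1: ACT AGT AAG GGG GCG ACT ATA TGC TAT AAA CTG GGT TTG TAC AAA TAA CAC GAC GAG GCC TAA TGT GCT AGA GCC AGC TAT — no ATG→stop ORF.
Frame -2: CTA GTA AGG GGG CGA CTA TAT GCT ATA AAC TGG GTT TGT ACA AAT AAC ACG ACG AGG CCT AAT GTG CTA GAG CCA GCT — no ATG→stop ORF.
Frame -3: TAG TAA GGG GGC GAC TAT ATG CTA TAA ACT GGG TTT GTA CAA ATA ACA CGA CGA GGC CTA ATG TGC TAG AGC CAG CTA — ATG at 21, stop TAA at 27 → 9 nt; ATG at 63, stop TAG at 69 → 9 nt.
ORFs ≥ 9 nucleotides: frame -3 21–29 (9 nucleotides), frame -3 63–71 (9 nucleotides). Count = 2.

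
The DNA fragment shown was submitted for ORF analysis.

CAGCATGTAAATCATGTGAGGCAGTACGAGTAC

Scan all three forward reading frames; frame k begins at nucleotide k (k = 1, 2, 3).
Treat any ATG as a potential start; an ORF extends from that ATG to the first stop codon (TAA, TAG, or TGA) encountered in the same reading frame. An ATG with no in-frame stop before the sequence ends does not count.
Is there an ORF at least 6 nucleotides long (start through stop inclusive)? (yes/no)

Frame 1: CAG CAT GTA AAT CAT GTG AGG CAG TAC GAG TAC — no ATG→stop ORF.
Frame 2: AGC ATG TAA ATC ATG TGA GGC AGT ACG AGT — ATG at 5, stop TAA at 8 → 6 nt; ATG at 14, stop TGA at 17 → 6 nt.
Frame 3: GCA TGT AAA TCA TGT GAG GCA GTA CGA GTA — no ATG→stop ORF.
Frame 2 has an ORF of 6 nucleotides (positions 5–10) ≥ 6, so yes.

yes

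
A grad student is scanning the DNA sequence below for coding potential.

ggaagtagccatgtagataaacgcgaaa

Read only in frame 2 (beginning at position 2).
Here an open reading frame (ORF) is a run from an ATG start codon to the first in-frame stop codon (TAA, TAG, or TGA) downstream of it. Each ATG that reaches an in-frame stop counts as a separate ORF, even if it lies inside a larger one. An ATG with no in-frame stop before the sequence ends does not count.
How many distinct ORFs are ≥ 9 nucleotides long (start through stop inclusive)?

0

Frame 2: GAA GTA GCC ATG TAG ATA AAC GCG AAA — ATG at 11, stop TAG at 14 → 6 nt.
No ORF reaches 9 nucleotides. Count = 0.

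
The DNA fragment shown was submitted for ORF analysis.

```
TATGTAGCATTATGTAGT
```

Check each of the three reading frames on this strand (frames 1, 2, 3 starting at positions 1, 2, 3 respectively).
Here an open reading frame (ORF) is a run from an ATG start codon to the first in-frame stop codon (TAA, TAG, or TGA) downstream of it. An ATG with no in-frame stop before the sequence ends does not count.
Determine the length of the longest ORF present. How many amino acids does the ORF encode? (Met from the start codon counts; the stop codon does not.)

1

Frame 1: TAT GTA GCA TTA TGT AGT — no ATG→stop ORF.
Frame 2: ATG TAG CAT TAT GTA — ATG at 2, stop TAG at 5 → 6 nt.
Frame 3: TGT AGC ATT ATG TAG — ATG at 12, stop TAG at 15 → 6 nt.
Longest: frame 2, positions 2–7, 6 nt = 2 codons = 1 aa. → 1 amino acids.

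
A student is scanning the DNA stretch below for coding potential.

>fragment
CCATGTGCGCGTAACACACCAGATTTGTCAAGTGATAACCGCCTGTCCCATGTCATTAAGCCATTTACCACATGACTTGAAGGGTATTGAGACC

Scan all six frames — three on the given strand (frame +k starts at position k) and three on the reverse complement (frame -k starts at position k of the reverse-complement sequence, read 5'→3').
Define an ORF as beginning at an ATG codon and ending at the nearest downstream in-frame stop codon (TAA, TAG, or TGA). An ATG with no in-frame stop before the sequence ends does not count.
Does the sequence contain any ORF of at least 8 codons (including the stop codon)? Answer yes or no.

Reverse complement (5'→3'): GGTCTCAATACCCTTCAAGTCATGTGGTAAATGGCTTAATGACATGGGACAGGCGGTTATCACTTGACAAATCTGGTGTGTTACGCGCACATGG
Frame +1: CCA TGT GCG CGT AAC ACA CCA GAT TTG TCA AGT GAT AAC CGC CTG TCC CAT GTC ATT AAG CCA TTT ACC ACA TGA CTT GAA GGG TAT TGA GAC — no ATG→stop ORF.
Frame +2: CAT GTG CGC GTA ACA CAC CAG ATT TGT CAA GTG ATA ACC GCC TGT CCC ATG TCA TTA AGC CAT TTA CCA CAT GAC TTG AAG GGT ATT GAG ACC — no ATG→stop ORF.
Frame +3: ATG TGC GCG TAA CAC ACC AGA TTT GTC AAG TGA TAA CCG CCT GTC CCA TGT CAT TAA GCC ATT TAC CAC ATG ACT TGA AGG GTA TTG AGA — ATG at 3, stop TAA at 12 → 12 nt; ATG at 72, stop TGA at 78 → 9 nt.
Frame -1: GGT CTC AAT ACC CTT CAA GTC ATG TGG TAA ATG GCT TAA TGA CAT GGG ACA GGC GGT TAT CAC TTG ACA AAT CTG GTG TGT TAC GCG CAC ATG — ATG at 22, stop TAA at 28 → 9 nt; ATG at 31, stop TAA at 37 → 9 nt.
Frame -2: GTC TCA ATA CCC TTC AAG TCA TGT GGT AAA TGG CTT AAT GAC ATG GGA CAG GCG GTT ATC ACT TGA CAA ATC TGG TGT GTT ACG CGC ACA TGG — ATG at 44, stop TGA at 65 → 24 nt.
Frame -3: TCT CAA TAC CCT TCA AGT CAT GTG GTA AAT GGC TTA ATG ACA TGG GAC AGG CGG TTA TCA CTT GAC AAA TCT GGT GTG TTA CGC GCA CAT — no ATG→stop ORF.
Frame -2 has an ORF of 8 codons (positions 44–67) ≥ 8, so yes.

yes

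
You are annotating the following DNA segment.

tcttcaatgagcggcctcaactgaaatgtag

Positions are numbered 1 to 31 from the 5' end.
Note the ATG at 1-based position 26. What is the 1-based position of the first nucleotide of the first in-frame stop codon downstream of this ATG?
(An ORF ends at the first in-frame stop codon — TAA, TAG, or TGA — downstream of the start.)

29

Codons from position 26: ATG (26–28), TAG (29–31).
TAG is a stop codon; it begins at position 29.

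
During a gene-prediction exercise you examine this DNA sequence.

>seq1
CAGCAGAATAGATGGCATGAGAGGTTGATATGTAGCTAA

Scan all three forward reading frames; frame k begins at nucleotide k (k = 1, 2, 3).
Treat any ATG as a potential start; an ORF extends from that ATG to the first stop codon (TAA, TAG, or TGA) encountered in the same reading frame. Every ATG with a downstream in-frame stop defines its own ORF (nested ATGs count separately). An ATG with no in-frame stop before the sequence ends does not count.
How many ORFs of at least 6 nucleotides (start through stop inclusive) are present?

3

Frame 1: CAG CAG AAT AGA TGG CAT GAG AGG TTG ATA TGT AGC TAA — no ATG→stop ORF.
Frame 2: AGC AGA ATA GAT GGC ATG AGA GGT TGA TAT GTA GCT — ATG at 17, stop TGA at 26 → 12 nt.
Frame 3: GCA GAA TAG ATG GCA TGA GAG GTT GAT ATG TAG CTA — ATG at 12, stop TGA at 18 → 9 nt; ATG at 30, stop TAG at 33 → 6 nt.
ORFs ≥ 6 nucleotides: frame 2 17–28 (12 nucleotides), frame 3 12–20 (9 nucleotides), frame 3 30–35 (6 nucleotides). Count = 3.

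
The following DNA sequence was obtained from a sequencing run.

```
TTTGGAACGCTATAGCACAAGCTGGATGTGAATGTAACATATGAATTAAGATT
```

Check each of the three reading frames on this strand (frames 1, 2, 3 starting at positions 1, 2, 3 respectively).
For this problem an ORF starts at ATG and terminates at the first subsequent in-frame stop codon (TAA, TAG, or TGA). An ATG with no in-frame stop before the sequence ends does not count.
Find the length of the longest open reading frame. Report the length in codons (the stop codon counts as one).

Frame 1: TTT GGA ACG CTA TAG CAC AAG CTG GAT GTG AAT GTA ACA TAT GAA TTA AGA — no ATG→stop ORF.
Frame 2: TTG GAA CGC TAT AGC ACA AGC TGG ATG TGA ATG TAA CAT ATG AAT TAA GAT — ATG at 26, stop TGA at 29 → 6 nt; ATG at 32, stop TAA at 35 → 6 nt; ATG at 41, stop TAA at 47 → 9 nt.
Frame 3: TGG AAC GCT ATA GCA CAA GCT GGA TGT GAA TGT AAC ATA TGA ATT AAG ATT — no ATG→stop ORF.
Longest: frame 2, positions 41–49, 9 nt = 3 codons = 2 aa. → 3 codons.

3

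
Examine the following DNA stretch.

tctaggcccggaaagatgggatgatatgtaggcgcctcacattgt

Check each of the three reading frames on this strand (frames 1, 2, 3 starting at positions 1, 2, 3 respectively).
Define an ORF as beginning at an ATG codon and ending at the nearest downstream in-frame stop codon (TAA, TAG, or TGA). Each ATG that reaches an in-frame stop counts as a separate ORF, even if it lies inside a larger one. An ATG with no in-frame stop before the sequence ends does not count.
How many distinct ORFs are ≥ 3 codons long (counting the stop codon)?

1

Frame 1: TCT AGG CCC GGA AAG ATG GGA TGA TAT GTA GGC GCC TCA CAT TGT — ATG at 16, stop TGA at 22 → 9 nt.
Frame 2: CTA GGC CCG GAA AGA TGG GAT GAT ATG TAG GCG CCT CAC ATT — ATG at 26, stop TAG at 29 → 6 nt.
Frame 3: TAG GCC CGG AAA GAT GGG ATG ATA TGT AGG CGC CTC ACA TTG — no ATG→stop ORF.
ORFs ≥ 3 codons: frame 1 16–24 (3 codons). Count = 1.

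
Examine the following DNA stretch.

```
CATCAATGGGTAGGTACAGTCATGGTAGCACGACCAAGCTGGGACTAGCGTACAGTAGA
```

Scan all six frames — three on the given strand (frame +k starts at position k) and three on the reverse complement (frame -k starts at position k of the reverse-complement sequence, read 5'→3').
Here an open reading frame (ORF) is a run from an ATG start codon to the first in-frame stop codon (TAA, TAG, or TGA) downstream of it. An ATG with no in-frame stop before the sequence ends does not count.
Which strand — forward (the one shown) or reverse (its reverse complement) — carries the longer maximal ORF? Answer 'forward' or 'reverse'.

forward

Reverse complement (5'→3'): TCTACTGTACGCTAGTCCCAGCTTGGTCGTGCTACCATGACTGTACCTACCCATTGATG
Frame +1: CAT CAA TGG GTA GGT ACA GTC ATG GTA GCA CGA CCA AGC TGG GAC TAG CGT ACA GTA — ATG at 22, stop TAG at 46 → 27 nt.
Frame +2: ATC AAT GGG TAG GTA CAG TCA TGG TAG CAC GAC CAA GCT GGG ACT AGC GTA CAG TAG — no ATG→stop ORF.
Frame +3: TCA ATG GGT AGG TAC AGT CAT GGT AGC ACG ACC AAG CTG GGA CTA GCG TAC AGT AGA — no ATG→stop ORF.
Frame -1: TCT ACT GTA CGC TAG TCC CAG CTT GGT CGT GCT ACC ATG ACT GTA CCT ACC CAT TGA — ATG at 37, stop TGA at 55 → 21 nt.
Frame -2: CTA CTG TAC GCT AGT CCC AGC TTG GTC GTG CTA CCA TGA CTG TAC CTA CCC ATT GAT — no ATG→stop ORF.
Frame -3: TAC TGT ACG CTA GTC CCA GCT TGG TCG TGC TAC CAT GAC TGT ACC TAC CCA TTG ATG — no ATG→stop ORF.
Forward-strand max 27 nt; reverse-strand max 21 nt. The forward strand has the longer ORF.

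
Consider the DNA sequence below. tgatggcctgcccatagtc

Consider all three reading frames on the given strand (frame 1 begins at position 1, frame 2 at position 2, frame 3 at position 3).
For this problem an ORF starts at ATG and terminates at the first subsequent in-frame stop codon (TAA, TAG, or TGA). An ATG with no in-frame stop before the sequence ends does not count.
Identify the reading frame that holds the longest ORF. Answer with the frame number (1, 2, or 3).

Frame 1: TGA TGG CCT GCC CAT AGT — no ATG→stop ORF.
Frame 2: GAT GGC CTG CCC ATA GTC — no ATG→stop ORF.
Frame 3: ATG GCC TGC CCA TAG — ATG at 3, stop TAG at 15 → 15 nt.
Longest ORF is 15 nt in frame 3 (positions 3–17).

3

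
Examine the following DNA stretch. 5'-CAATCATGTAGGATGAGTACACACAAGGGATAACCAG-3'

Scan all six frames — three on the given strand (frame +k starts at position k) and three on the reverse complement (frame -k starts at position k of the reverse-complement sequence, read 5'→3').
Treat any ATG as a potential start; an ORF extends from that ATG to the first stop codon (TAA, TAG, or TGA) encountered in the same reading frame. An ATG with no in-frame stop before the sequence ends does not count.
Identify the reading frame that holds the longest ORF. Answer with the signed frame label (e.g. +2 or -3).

Reverse complement (5'→3'): CTGGTTATCCCTTGTGTGTACTCATCCTACATGATTG
Frame +1: CAA TCA TGT AGG ATG AGT ACA CAC AAG GGA TAA CCA — ATG at 13, stop TAA at 31 → 21 nt.
Frame +2: AAT CAT GTA GGA TGA GTA CAC ACA AGG GAT AAC CAG — no ATG→stop ORF.
Frame +3: ATC ATG TAG GAT GAG TAC ACA CAA GGG ATA ACC — ATG at 6, stop TAG at 9 → 6 nt.
Frame -1: CTG GTT ATC CCT TGT GTG TAC TCA TCC TAC ATG ATT — no ATG→stop ORF.
Frame -2: TGG TTA TCC CTT GTG TGT ACT CAT CCT ACA TGA TTG — no ATG→stop ORF.
Frame -3: GGT TAT CCC TTG TGT GTA CTC ATC CTA CAT GAT — no ATG→stop ORF.
Longest ORF is 21 nt in frame +1 (positions 13–33).

+1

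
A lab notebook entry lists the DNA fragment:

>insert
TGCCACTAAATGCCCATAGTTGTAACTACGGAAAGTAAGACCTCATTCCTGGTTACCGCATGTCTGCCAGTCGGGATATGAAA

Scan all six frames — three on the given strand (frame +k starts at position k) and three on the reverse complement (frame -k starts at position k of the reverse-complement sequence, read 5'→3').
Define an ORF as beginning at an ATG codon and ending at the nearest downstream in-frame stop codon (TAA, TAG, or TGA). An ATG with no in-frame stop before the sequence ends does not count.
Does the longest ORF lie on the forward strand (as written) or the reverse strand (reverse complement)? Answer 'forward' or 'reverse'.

Reverse complement (5'→3'): TTTCATATCCCGACTGGCAGACATGCGGTAACCAGGAATGAGGTCTTACTTTCCGTAGTTACAACTATGGGCATTTAGTGGCA
Frame +1: TGC CAC TAA ATG CCC ATA GTT GTA ACT ACG GAA AGT AAG ACC TCA TTC CTG GTT ACC GCA TGT CTG CCA GTC GGG ATA TGA — ATG at 10, stop TGA at 79 → 72 nt.
Frame +2: GCC ACT AAA TGC CCA TAG TTG TAA CTA CGG AAA GTA AGA CCT CAT TCC TGG TTA CCG CAT GTC TGC CAG TCG GGA TAT GAA — no ATG→stop ORF.
Frame +3: CCA CTA AAT GCC CAT AGT TGT AAC TAC GGA AAG TAA GAC CTC ATT CCT GGT TAC CGC ATG TCT GCC AGT CGG GAT ATG AAA — no ATG→stop ORF.
Frame -1: TTT CAT ATC CCG ACT GGC AGA CAT GCG GTA ACC AGG AAT GAG GTC TTA CTT TCC GTA GTT ACA ACT ATG GGC ATT TAG TGG — ATG at 67, stop TAG at 76 → 12 nt.
Frame -2: TTC ATA TCC CGA CTG GCA GAC ATG CGG TAA CCA GGA ATG AGG TCT TAC TTT CCG TAG TTA CAA CTA TGG GCA TTT AGT GGC — ATG at 23, stop TAA at 29 → 9 nt; ATG at 38, stop TAG at 56 → 21 nt.
Frame -3: TCA TAT CCC GAC TGG CAG ACA TGC GGT AAC CAG GAA TGA GGT CTT ACT TTC CGT AGT TAC AAC TAT GGG CAT TTA GTG GCA — no ATG→stop ORF.
Forward-strand max 72 nt; reverse-strand max 21 nt. The forward strand has the longer ORF.

forward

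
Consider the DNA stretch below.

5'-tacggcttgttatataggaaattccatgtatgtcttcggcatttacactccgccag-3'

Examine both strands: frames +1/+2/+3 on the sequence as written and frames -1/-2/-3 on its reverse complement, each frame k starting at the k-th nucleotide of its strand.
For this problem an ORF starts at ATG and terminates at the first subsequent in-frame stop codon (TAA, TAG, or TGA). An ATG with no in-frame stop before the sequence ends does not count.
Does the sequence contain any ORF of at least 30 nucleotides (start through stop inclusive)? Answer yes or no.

yes

Reverse complement (5'→3'): CTGGCGGAGTGTAAATGCCGAAGACATACATGGAATTTCCTATATAACAAGCCGTA
Frame +1: TAC GGC TTG TTA TAT AGG AAA TTC CAT GTA TGT CTT CGG CAT TTA CAC TCC GCC — no ATG→stop ORF.
Frame +2: ACG GCT TGT TAT ATA GGA AAT TCC ATG TAT GTC TTC GGC ATT TAC ACT CCG CCA — no ATG→stop ORF.
Frame +3: CGG CTT GTT ATA TAG GAA ATT CCA TGT ATG TCT TCG GCA TTT ACA CTC CGC CAG — no ATG→stop ORF.
Frame -1: CTG GCG GAG TGT AAA TGC CGA AGA CAT ACA TGG AAT TTC CTA TAT AAC AAG CCG — no ATG→stop ORF.
Frame -2: TGG CGG AGT GTA AAT GCC GAA GAC ATA CAT GGA ATT TCC TAT ATA ACA AGC CGT — no ATG→stop ORF.
Frame -3: GGC GGA GTG TAA ATG CCG AAG ACA TAC ATG GAA TTT CCT ATA TAA CAA GCC GTA — ATG at 15, stop TAA at 45 → 33 nt; ATG at 30, stop TAA at 45 → 18 nt.
Frame -3 has an ORF of 33 nucleotides (positions 15–47) ≥ 30, so yes.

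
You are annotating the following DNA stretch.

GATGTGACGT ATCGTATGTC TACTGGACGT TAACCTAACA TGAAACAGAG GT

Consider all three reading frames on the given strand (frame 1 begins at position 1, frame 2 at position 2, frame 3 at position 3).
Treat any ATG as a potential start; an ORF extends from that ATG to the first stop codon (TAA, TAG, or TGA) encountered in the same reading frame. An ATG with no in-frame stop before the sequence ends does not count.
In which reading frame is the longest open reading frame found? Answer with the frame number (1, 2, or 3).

Frame 1: GAT GTG ACG TAT CGT ATG TCT ACT GGA CGT TAA CCT AAC ATG AAA CAG AGG — ATG at 16, stop TAA at 31 → 18 nt.
Frame 2: ATG TGA CGT ATC GTA TGT CTA CTG GAC GTT AAC CTA ACA TGA AAC AGA GGT — ATG at 2, stop TGA at 5 → 6 nt.
Frame 3: TGT GAC GTA TCG TAT GTC TAC TGG ACG TTA ACC TAA CAT GAA ACA GAG — no ATG→stop ORF.
Longest ORF is 18 nt in frame 1 (positions 16–33).

1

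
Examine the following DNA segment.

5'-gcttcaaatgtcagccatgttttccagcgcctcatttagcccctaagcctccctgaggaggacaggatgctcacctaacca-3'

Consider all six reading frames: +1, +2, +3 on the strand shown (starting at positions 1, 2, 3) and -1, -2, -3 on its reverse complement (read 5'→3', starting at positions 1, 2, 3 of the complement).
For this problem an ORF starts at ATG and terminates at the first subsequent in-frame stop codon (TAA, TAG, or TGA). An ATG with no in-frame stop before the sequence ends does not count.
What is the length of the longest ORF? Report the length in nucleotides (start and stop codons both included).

Reverse complement (5'→3'): TGGTTAGGTGAGCATCCTGTCCTCCTCAGGGAGGCTTAGGGGCTAAATGAGGCGCTGGAAAACATGGCTGACATTTGAAGC
Frame +1: GCT TCA AAT GTC AGC CAT GTT TTC CAG CGC CTC ATT TAG CCC CTA AGC CTC CCT GAG GAG GAC AGG ATG CTC ACC TAA CCA — ATG at 67, stop TAA at 76 → 12 nt.
Frame +2: CTT CAA ATG TCA GCC ATG TTT TCC AGC GCC TCA TTT AGC CCC TAA GCC TCC CTG AGG AGG ACA GGA TGC TCA CCT AAC — ATG at 8, stop TAA at 44 → 39 nt; ATG at 17, stop TAA at 44 → 30 nt.
Frame +3: TTC AAA TGT CAG CCA TGT TTT CCA GCG CCT CAT TTA GCC CCT AAG CCT CCC TGA GGA GGA CAG GAT GCT CAC CTA ACC — no ATG→stop ORF.
Frame -1: TGG TTA GGT GAG CAT CCT GTC CTC CTC AGG GAG GCT TAG GGG CTA AAT GAG GCG CTG GAA AAC ATG GCT GAC ATT TGA AGC — ATG at 64, stop TGA at 76 → 15 nt.
Frame -2: GGT TAG GTG AGC ATC CTG TCC TCC TCA GGG AGG CTT AGG GGC TAA ATG AGG CGC TGG AAA ACA TGG CTG ACA TTT GAA — no ATG→stop ORF.
Frame -3: GTT AGG TGA GCA TCC TGT CCT CCT CAG GGA GGC TTA GGG GCT AAA TGA GGC GCT GGA AAA CAT GGC TGA CAT TTG AAG — no ATG→stop ORF.
Longest: frame +2, positions 8–46, 39 nt = 13 codons = 12 aa. → 39 nucleotides.

39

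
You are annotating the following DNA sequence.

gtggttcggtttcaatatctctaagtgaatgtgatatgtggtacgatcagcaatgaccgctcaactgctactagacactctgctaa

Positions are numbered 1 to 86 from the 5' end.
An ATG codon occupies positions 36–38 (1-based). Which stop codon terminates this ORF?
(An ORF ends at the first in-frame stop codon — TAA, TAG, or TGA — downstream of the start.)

TGA

Codons from position 36: ATG (36–38), TGG (39–41), TAC (42–44), GAT (45–47), CAG (48–50), CAA (51–53), TGA (54–56).
The first in-frame stop codon is TGA.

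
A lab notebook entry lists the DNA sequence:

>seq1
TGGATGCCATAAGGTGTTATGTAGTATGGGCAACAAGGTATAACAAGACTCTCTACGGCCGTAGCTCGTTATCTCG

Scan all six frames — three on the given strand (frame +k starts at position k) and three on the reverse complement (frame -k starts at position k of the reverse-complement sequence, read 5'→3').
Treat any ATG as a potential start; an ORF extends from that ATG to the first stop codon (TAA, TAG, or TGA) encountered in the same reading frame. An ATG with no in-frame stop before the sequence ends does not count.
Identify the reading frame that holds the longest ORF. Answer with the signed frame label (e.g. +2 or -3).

+2

Reverse complement (5'→3'): CGAGATAACGAGCTACGGCCGTAGAGAGTCTTGTTATACCTTGTTGCCCATACTACATAACACCTTATGGCATCCA
Frame +1: TGG ATG CCA TAA GGT GTT ATG TAG TAT GGG CAA CAA GGT ATA ACA AGA CTC TCT ACG GCC GTA GCT CGT TAT CTC — ATG at 4, stop TAA at 10 → 9 nt; ATG at 19, stop TAG at 22 → 6 nt.
Frame +2: GGA TGC CAT AAG GTG TTA TGT AGT ATG GGC AAC AAG GTA TAA CAA GAC TCT CTA CGG CCG TAG CTC GTT ATC TCG — ATG at 26, stop TAA at 41 → 18 nt.
Frame +3: GAT GCC ATA AGG TGT TAT GTA GTA TGG GCA ACA AGG TAT AAC AAG ACT CTC TAC GGC CGT AGC TCG TTA TCT — no ATG→stop ORF.
Frame -1: CGA GAT AAC GAG CTA CGG CCG TAG AGA GTC TTG TTA TAC CTT GTT GCC CAT ACT ACA TAA CAC CTT ATG GCA TCC — no ATG→stop ORF.
Frame -2: GAG ATA ACG AGC TAC GGC CGT AGA GAG TCT TGT TAT ACC TTG TTG CCC ATA CTA CAT AAC ACC TTA TGG CAT CCA — no ATG→stop ORF.
Frame -3: AGA TAA CGA GCT ACG GCC GTA GAG AGT CTT GTT ATA CCT TGT TGC CCA TAC TAC ATA ACA CCT TAT GGC ATC — no ATG→stop ORF.
Longest ORF is 18 nt in frame +2 (positions 26–43).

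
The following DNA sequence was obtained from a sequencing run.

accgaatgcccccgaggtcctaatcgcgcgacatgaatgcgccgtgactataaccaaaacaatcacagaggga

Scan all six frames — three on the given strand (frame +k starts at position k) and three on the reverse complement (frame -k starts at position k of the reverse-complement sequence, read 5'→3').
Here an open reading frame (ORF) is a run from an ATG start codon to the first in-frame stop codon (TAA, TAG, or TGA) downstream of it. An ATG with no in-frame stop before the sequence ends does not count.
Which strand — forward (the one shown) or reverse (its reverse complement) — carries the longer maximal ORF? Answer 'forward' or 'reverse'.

Reverse complement (5'→3'): TCCCTCTGTGATTGTTTTGGTTATAGTCACGGCGCATTCATGTCGCGCGATTAGGACCTCGGGGGCATTCGGT
Frame +1: ACC GAA TGC CCC CGA GGT CCT AAT CGC GCG ACA TGA ATG CGC CGT GAC TAT AAC CAA AAC AAT CAC AGA GGG — no ATG→stop ORF.
Frame +2: CCG AAT GCC CCC GAG GTC CTA ATC GCG CGA CAT GAA TGC GCC GTG ACT ATA ACC AAA ACA ATC ACA GAG GGA — no ATG→stop ORF.
Frame +3: CGA ATG CCC CCG AGG TCC TAA TCG CGC GAC ATG AAT GCG CCG TGA CTA TAA CCA AAA CAA TCA CAG AGG — ATG at 6, stop TAA at 21 → 18 nt; ATG at 33, stop TGA at 45 → 15 nt.
Frame -1: TCC CTC TGT GAT TGT TTT GGT TAT AGT CAC GGC GCA TTC ATG TCG CGC GAT TAG GAC CTC GGG GGC ATT CGG — ATG at 40, stop TAG at 52 → 15 nt.
Frame -2: CCC TCT GTG ATT GTT TTG GTT ATA GTC ACG GCG CAT TCA TGT CGC GCG ATT AGG ACC TCG GGG GCA TTC GGT — no ATG→stop ORF.
Frame -3: CCT CTG TGA TTG TTT TGG TTA TAG TCA CGG CGC ATT CAT GTC GCG CGA TTA GGA CCT CGG GGG CAT TCG — no ATG→stop ORF.
Forward-strand max 18 nt; reverse-strand max 15 nt. The forward strand has the longer ORF.

forward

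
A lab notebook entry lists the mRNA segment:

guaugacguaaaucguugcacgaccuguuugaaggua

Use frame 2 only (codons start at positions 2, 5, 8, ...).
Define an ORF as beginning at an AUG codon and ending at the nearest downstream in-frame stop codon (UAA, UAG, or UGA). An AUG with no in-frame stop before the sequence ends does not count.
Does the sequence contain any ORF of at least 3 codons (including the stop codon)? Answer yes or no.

Frame 2: UAU GAC GUA AAU CGU UGC ACG ACC UGU UUG AAG GUA — no AUG→stop ORF.
Largest ORF found is 0 codons < 3, so no.

no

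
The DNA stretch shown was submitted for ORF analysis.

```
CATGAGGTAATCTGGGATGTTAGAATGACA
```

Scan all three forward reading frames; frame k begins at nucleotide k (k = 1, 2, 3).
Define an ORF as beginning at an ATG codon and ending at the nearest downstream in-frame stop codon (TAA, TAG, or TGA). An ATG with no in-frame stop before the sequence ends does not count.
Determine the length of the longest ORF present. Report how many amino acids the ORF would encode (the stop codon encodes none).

3

Frame 1: CAT GAG GTA ATC TGG GAT GTT AGA ATG ACA — no ATG→stop ORF.
Frame 2: ATG AGG TAA TCT GGG ATG TTA GAA TGA — ATG at 2, stop TAA at 8 → 9 nt; ATG at 17, stop TGA at 26 → 12 nt.
Frame 3: TGA GGT AAT CTG GGA TGT TAG AAT GAC — no ATG→stop ORF.
Longest: frame 2, positions 17–28, 12 nt = 4 codons = 3 aa. → 3 amino acids.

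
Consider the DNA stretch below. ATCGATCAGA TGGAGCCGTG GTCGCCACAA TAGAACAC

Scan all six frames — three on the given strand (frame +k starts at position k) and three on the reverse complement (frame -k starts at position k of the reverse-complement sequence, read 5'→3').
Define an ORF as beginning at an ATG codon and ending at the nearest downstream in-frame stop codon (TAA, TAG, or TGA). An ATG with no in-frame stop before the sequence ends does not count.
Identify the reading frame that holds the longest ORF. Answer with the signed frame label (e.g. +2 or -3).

+1

Reverse complement (5'→3'): GTGTTCTATTGTGGCGACCACGGCTCCATCTGATCGAT
Frame +1: ATC GAT CAG ATG GAG CCG TGG TCG CCA CAA TAG AAC — ATG at 10, stop TAG at 31 → 24 nt.
Frame +2: TCG ATC AGA TGG AGC CGT GGT CGC CAC AAT AGA ACA — no ATG→stop ORF.
Frame +3: CGA TCA GAT GGA GCC GTG GTC GCC ACA ATA GAA CAC — no ATG→stop ORF.
Frame -1: GTG TTC TAT TGT GGC GAC CAC GGC TCC ATC TGA TCG — no ATG→stop ORF.
Frame -2: TGT TCT ATT GTG GCG ACC ACG GCT CCA TCT GAT CGA — no ATG→stop ORF.
Frame -3: GTT CTA TTG TGG CGA CCA CGG CTC CAT CTG ATC GAT — no ATG→stop ORF.
Longest ORF is 24 nt in frame +1 (positions 10–33).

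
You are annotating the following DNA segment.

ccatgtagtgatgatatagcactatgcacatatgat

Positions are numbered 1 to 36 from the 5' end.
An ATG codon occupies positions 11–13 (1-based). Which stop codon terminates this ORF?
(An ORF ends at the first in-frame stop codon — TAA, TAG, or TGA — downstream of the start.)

Codons from position 11: ATG (11–13), ATA (14–16), TAG (17–19).
The first in-frame stop codon is TAG.

TAG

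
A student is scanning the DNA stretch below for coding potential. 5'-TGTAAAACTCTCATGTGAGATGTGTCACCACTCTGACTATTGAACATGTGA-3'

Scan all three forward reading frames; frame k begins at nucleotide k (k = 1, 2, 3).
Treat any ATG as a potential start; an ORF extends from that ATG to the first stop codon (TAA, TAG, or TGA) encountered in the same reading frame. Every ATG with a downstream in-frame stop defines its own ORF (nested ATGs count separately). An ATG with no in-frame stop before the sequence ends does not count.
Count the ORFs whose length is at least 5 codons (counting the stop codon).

Frame 1: TGT AAA ACT CTC ATG TGA GAT GTG TCA CCA CTC TGA CTA TTG AAC ATG TGA — ATG at 13, stop TGA at 16 → 6 nt; ATG at 46, stop TGA at 49 → 6 nt.
Frame 2: GTA AAA CTC TCA TGT GAG ATG TGT CAC CAC TCT GAC TAT TGA ACA TGT — ATG at 20, stop TGA at 41 → 24 nt.
Frame 3: TAA AAC TCT CAT GTG AGA TGT GTC ACC ACT CTG ACT ATT GAA CAT GTG — no ATG→stop ORF.
ORFs ≥ 5 codons: frame 2 20–43 (8 codons). Count = 1.

1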